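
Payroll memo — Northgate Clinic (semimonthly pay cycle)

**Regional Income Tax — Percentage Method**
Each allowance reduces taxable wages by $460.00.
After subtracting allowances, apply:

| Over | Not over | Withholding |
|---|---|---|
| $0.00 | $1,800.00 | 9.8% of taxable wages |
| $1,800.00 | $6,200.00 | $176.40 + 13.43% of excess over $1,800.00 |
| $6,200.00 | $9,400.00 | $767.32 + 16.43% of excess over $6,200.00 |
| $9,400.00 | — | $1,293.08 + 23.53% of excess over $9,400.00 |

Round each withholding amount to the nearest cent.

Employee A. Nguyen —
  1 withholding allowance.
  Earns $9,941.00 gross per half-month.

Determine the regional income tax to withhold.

Regional Income Tax: taxable = $9,941.00 − 1×$460.00 = $9,481.00
  $1,293.08 + 23.53% × ($9,481.00 − $9,400.00) = $1,293.08 + 23.53% × $81.00 = $1,312.14

$1,312.14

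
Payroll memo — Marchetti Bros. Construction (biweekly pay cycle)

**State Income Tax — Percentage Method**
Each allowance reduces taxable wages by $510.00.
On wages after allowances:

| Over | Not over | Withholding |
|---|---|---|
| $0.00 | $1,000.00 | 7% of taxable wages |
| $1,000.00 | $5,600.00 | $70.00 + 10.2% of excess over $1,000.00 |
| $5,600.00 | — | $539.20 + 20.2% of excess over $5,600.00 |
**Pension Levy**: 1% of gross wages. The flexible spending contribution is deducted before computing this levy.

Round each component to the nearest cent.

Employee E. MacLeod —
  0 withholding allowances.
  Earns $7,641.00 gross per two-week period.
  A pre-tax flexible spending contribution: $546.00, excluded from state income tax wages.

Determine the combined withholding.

State Income Tax: taxable = $7,641.00 − $546.00 = $7,095.00
  $539.20 + 20.2% × ($7,095.00 − $5,600.00) = $539.20 + 20.2% × $1,495.00 = $841.19
Pension Levy: 1% × $7,095.00 = $70.95
Total: $841.19 + $70.95 = $912.14

$912.14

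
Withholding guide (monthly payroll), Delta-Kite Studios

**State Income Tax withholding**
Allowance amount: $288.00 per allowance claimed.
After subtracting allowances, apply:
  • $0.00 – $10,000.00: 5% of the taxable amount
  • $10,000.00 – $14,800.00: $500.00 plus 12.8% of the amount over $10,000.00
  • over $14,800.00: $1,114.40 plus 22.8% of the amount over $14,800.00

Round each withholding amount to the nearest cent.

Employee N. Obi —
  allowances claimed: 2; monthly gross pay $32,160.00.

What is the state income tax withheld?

State Income Tax: taxable = $32,160.00 − 2×$288.00 = $31,584.00
  $1,114.40 + 22.8% × ($31,584.00 − $14,800.00) = $1,114.40 + 22.8% × $16,784.00 = $4,941.15

$4,941.15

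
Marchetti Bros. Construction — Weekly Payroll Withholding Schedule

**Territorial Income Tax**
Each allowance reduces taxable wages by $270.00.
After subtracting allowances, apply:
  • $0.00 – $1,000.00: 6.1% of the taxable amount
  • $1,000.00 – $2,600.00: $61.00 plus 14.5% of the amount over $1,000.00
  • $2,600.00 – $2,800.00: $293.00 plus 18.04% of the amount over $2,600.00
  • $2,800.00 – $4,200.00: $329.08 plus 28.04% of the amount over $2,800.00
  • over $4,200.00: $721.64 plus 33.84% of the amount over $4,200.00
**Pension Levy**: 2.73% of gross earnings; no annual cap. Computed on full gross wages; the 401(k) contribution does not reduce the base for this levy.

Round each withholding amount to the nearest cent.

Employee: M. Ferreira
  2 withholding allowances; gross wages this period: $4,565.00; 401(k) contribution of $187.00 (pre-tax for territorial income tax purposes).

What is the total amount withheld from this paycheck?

$744.76

Territorial Income Tax: taxable = $4,565.00 − $187.00 − 2×$270.00 = $3,838.00
  $329.08 + 28.04% × ($3,838.00 − $2,800.00) = $329.08 + 28.04% × $1,038.00 = $620.14
Pension Levy: 2.73% × $4,565.00 = $124.62
Total: $620.14 + $124.62 = $744.76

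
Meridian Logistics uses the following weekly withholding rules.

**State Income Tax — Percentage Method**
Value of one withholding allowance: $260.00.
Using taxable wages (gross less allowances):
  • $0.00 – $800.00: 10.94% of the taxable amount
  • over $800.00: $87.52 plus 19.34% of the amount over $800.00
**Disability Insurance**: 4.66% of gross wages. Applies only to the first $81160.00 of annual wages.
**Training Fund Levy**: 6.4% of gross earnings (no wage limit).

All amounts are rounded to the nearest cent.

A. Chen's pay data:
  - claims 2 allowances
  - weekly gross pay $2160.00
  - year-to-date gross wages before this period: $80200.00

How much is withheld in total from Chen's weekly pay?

$432.96

State Income Tax: taxable = $2160.00 − 2×$260.00 = $1640.00
  $87.52 + 19.34% × ($1640.00 − $800.00) = $87.52 + 19.34% × $840.00 = $249.98
Disability Insurance: cap $81160.00 − YTD $80200.00 = $960.00 subject; 4.66% × $960.00 = $44.74
Training Fund Levy: 6.4% × $2160.00 = $138.24
Total: $249.98 + $44.74 + $138.24 = $432.96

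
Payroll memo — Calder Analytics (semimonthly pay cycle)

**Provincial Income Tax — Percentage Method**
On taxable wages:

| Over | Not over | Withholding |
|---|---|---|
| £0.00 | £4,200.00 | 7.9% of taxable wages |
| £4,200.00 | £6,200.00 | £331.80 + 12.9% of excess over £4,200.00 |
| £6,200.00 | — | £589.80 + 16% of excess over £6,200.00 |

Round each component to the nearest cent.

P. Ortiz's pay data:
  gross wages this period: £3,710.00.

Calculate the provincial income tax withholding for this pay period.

Provincial Income Tax: taxable = £3,710.00
  7.9% × £3,710.00 = £293.09

£293.09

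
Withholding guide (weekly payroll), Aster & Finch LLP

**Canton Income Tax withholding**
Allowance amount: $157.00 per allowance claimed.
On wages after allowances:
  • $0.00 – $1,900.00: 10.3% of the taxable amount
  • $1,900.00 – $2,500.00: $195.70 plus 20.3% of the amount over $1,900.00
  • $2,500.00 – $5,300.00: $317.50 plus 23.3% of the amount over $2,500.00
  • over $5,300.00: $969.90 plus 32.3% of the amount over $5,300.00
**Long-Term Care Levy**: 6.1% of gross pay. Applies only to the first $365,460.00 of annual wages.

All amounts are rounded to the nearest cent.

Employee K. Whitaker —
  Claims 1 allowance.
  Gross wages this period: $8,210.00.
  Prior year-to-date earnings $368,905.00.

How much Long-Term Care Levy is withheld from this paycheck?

Long-Term Care Levy: YTD $368,905.00 ≥ cap $365,460.00 → $0.00

$0.00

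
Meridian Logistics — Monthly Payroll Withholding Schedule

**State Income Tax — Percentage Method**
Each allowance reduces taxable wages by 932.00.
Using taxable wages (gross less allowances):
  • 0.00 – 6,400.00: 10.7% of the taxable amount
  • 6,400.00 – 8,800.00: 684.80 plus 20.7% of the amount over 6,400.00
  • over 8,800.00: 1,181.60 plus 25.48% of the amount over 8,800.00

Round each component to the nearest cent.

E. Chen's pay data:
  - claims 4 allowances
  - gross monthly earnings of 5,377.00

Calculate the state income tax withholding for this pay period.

State Income Tax: taxable = 5,377.00 − 4×932.00 = 1,649.00
  10.7% × 1,649.00 = 176.44

176.44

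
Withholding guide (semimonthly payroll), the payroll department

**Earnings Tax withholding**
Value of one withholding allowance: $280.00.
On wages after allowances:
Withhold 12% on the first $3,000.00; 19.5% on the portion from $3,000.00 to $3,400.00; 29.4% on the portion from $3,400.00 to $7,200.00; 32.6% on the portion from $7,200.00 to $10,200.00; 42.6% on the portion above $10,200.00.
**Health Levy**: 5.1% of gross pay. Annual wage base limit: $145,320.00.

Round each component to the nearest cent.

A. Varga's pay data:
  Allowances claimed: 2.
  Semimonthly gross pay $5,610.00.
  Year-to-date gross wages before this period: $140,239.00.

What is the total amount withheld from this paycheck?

$1,182.23

Earnings Tax: taxable = $5,610.00 − 2×$280.00 = $5,050.00
  $438.00 + 29.4% × ($5,050.00 − $3,400.00) = $438.00 + 29.4% × $1,650.00 = $923.10
Health Levy: cap $145,320.00 − YTD $140,239.00 = $5,081.00 subject; 5.1% × $5,081.00 = $259.13
Total: $923.10 + $259.13 = $1,182.23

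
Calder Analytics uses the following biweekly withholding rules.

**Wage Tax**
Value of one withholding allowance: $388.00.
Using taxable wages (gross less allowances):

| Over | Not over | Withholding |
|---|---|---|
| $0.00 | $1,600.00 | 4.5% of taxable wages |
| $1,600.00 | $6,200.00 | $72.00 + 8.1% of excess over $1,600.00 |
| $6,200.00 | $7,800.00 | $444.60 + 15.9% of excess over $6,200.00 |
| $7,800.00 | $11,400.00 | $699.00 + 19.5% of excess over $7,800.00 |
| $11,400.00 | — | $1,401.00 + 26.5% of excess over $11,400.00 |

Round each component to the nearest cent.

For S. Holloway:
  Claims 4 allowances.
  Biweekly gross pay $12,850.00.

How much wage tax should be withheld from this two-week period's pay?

Wage Tax: taxable = $12,850.00 − 4×$388.00 = $11,298.00
  $699.00 + 19.5% × ($11,298.00 − $7,800.00) = $699.00 + 19.5% × $3,498.00 = $1,381.11

$1,381.11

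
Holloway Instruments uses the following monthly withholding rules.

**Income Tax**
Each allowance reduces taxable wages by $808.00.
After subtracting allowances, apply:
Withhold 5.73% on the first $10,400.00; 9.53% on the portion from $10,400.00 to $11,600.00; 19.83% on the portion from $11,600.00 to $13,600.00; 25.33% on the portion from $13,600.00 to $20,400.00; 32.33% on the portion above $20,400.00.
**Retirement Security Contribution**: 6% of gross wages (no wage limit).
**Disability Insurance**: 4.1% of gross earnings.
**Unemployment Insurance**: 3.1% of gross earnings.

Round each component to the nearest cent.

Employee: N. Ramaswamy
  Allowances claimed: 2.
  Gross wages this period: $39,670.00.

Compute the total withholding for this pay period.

Income Tax: taxable = $39,670.00 − 2×$808.00 = $38,054.00
  $2,829.32 + 32.33% × ($38,054.00 − $20,400.00) = $2,829.32 + 32.33% × $17,654.00 = $8,536.86
Retirement Security Contribution: 6% × $39,670.00 = $2,380.20
Disability Insurance: 4.1% × $39,670.00 = $1,626.47
Unemployment Insurance: 3.1% × $39,670.00 = $1,229.77
Total: $8,536.86 + $2,380.20 + $1,626.47 + $1,229.77 = $13,773.30

$13,773.30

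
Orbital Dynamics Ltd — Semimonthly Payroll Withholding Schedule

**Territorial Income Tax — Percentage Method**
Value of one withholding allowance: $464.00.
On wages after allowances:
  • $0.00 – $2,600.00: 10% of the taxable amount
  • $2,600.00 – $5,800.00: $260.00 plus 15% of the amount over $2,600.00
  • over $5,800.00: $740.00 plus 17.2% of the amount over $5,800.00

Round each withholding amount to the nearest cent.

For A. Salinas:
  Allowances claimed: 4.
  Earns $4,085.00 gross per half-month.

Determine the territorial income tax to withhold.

Territorial Income Tax: taxable = $4,085.00 − 4×$464.00 = $2,229.00
  10% × $2,229.00 = $222.90

$222.90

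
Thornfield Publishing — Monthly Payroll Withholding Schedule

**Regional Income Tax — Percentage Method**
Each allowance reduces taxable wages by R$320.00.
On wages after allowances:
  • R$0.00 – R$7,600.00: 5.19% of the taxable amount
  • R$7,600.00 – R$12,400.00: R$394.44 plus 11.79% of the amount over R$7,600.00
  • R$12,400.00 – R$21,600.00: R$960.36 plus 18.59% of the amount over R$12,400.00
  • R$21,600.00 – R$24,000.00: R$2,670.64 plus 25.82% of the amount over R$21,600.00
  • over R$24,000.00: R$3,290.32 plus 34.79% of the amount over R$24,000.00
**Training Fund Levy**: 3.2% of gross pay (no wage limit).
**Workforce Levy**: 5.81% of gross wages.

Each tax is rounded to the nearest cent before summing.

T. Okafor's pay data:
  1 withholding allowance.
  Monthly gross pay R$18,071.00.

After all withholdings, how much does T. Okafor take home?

Regional Income Tax: taxable = R$18,071.00 − 1×R$320.00 = R$17,751.00
  R$960.36 + 18.59% × (R$17,751.00 − R$12,400.00) = R$960.36 + 18.59% × R$5,351.00 = R$1,955.11
Training Fund Levy: 3.2% × R$18,071.00 = R$578.27
Workforce Levy: 5.81% × R$18,071.00 = R$1,049.93
Total withheld: R$1,955.11 + R$578.27 + R$1,049.93 = R$3,583.31
Net pay: R$18,071.00 − R$3,583.31 = R$14,487.69

R$14,487.69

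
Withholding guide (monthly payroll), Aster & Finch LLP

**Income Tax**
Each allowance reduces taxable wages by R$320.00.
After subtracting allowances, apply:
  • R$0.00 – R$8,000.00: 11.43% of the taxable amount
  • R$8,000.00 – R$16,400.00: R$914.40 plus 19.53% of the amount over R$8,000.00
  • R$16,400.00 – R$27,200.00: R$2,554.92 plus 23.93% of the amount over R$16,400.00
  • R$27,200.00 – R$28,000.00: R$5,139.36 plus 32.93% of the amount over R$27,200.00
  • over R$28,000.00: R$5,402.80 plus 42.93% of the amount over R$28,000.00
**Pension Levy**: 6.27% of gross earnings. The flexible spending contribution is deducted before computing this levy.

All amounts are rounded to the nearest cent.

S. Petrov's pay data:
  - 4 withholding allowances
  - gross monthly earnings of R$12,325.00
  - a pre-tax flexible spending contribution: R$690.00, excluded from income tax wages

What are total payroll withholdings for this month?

R$2,103.84

Income Tax: taxable = R$12,325.00 − R$690.00 − 4×R$320.00 = R$10,355.00
  R$914.40 + 19.53% × (R$10,355.00 − R$8,000.00) = R$914.40 + 19.53% × R$2,355.00 = R$1,374.33
Pension Levy: 6.27% × R$11,635.00 = R$729.51
Total: R$1,374.33 + R$729.51 = R$2,103.84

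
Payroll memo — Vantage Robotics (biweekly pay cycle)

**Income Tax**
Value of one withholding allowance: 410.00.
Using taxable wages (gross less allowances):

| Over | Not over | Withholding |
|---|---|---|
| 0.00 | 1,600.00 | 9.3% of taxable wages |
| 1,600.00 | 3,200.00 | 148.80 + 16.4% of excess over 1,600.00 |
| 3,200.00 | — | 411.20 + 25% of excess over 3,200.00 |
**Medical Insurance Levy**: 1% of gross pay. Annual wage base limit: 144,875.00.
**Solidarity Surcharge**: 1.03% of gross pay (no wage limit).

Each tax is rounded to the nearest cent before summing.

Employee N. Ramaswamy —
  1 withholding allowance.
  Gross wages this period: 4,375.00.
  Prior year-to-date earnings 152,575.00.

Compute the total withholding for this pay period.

Income Tax: taxable = 4,375.00 − 1×410.00 = 3,965.00
  411.20 + 25% × (3,965.00 − 3,200.00) = 411.20 + 25% × 765.00 = 602.45
Medical Insurance Levy: YTD 152,575.00 ≥ cap 144,875.00 → 0.00
Solidarity Surcharge: 1.03% × 4,375.00 = 45.06
Total: 602.45 + 0.00 + 45.06 = 647.51

647.51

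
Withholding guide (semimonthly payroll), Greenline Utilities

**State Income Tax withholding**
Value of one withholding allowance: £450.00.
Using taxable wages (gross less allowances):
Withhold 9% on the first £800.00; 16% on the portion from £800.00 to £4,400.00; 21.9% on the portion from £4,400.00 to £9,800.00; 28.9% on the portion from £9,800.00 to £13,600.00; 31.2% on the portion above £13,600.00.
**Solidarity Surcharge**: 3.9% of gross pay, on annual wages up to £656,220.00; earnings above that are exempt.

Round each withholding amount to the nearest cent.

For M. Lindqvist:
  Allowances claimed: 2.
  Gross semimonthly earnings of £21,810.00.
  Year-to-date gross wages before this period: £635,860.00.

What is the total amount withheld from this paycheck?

State Income Tax: taxable = £21,810.00 − 2×£450.00 = £20,910.00
  £2,928.80 + 31.2% × (£20,910.00 − £13,600.00) = £2,928.80 + 31.2% × £7,310.00 = £5,209.52
Solidarity Surcharge: cap £656,220.00 − YTD £635,860.00 = £20,360.00 subject; 3.9% × £20,360.00 = £794.04
Total: £5,209.52 + £794.04 = £6,003.56

£6,003.56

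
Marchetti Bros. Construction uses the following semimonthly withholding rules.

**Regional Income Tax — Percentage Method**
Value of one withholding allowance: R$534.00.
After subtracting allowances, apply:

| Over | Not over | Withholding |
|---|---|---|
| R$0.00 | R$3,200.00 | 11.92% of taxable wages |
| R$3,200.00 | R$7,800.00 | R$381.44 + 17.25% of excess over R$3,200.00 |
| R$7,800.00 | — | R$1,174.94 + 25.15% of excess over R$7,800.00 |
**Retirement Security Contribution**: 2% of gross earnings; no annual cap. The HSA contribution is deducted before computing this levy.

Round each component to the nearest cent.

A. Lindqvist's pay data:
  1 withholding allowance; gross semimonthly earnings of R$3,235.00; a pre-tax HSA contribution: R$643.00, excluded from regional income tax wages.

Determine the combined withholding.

R$297.15

Regional Income Tax: taxable = R$3,235.00 − R$643.00 − 1×R$534.00 = R$2,058.00
  11.92% × R$2,058.00 = R$245.31
Retirement Security Contribution: 2% × R$2,592.00 = R$51.84
Total: R$245.31 + R$51.84 = R$297.15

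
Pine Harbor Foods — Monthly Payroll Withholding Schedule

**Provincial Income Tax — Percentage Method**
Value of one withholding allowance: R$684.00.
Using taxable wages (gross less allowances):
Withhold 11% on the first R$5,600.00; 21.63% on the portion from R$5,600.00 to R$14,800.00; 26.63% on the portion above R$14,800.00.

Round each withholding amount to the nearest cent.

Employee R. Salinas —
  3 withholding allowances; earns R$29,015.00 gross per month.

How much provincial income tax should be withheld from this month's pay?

R$5,844.97

Provincial Income Tax: taxable = R$29,015.00 − 3×R$684.00 = R$26,963.00
  R$2,605.96 + 26.63% × (R$26,963.00 − R$14,800.00) = R$2,605.96 + 26.63% × R$12,163.00 = R$5,844.97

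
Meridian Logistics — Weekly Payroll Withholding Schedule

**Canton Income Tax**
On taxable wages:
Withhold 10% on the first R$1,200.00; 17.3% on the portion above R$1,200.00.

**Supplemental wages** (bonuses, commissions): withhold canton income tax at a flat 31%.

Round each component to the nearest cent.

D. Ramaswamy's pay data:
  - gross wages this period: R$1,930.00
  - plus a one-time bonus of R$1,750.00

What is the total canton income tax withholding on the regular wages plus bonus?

R$788.79

Canton Income Tax: taxable = R$1,930.00
  R$120.00 + 17.3% × (R$1,930.00 − R$1,200.00) = R$120.00 + 17.3% × R$730.00 = R$246.29
Supplemental (31% flat on bonus): 31% × R$1,750.00 = R$542.50
Total canton income tax: R$246.29 + R$542.50 = R$788.79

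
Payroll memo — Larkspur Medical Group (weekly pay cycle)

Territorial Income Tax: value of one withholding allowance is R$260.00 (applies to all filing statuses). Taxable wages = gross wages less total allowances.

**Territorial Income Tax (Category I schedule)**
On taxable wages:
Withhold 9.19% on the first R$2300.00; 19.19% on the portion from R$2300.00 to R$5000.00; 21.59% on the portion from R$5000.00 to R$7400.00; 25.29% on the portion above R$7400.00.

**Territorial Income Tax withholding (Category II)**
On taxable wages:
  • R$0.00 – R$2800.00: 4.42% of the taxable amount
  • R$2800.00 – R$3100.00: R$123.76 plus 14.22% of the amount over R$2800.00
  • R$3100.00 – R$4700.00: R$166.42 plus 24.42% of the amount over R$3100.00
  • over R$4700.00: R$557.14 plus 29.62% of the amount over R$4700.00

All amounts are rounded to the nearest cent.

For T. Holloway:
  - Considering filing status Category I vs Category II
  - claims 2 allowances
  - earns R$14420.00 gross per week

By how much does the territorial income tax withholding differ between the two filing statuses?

R$390.67

Territorial Income Tax (Category I): taxable = R$14420.00 − 2×R$260.00 = R$13900.00
  R$1247.66 + 25.29% × (R$13900.00 − R$7400.00) = R$1247.66 + 25.29% × R$6500.00 = R$2891.51
Territorial Income Tax (Category II): taxable = R$14420.00 − 2×R$260.00 = R$13900.00
  R$557.14 + 29.62% × (R$13900.00 − R$4700.00) = R$557.14 + 29.62% × R$9200.00 = R$3282.18
Difference: |R$2891.51 − R$3282.18| = R$390.67 (higher under Category II)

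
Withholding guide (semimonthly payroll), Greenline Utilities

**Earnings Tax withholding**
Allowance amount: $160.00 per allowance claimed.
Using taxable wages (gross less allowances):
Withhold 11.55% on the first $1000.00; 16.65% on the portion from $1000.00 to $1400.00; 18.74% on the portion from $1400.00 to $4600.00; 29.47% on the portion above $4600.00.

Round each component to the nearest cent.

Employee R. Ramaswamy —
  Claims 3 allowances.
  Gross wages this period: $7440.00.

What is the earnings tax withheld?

Earnings Tax: taxable = $7440.00 − 3×$160.00 = $6960.00
  $781.78 + 29.47% × ($6960.00 − $4600.00) = $781.78 + 29.47% × $2360.00 = $1477.27

$1477.27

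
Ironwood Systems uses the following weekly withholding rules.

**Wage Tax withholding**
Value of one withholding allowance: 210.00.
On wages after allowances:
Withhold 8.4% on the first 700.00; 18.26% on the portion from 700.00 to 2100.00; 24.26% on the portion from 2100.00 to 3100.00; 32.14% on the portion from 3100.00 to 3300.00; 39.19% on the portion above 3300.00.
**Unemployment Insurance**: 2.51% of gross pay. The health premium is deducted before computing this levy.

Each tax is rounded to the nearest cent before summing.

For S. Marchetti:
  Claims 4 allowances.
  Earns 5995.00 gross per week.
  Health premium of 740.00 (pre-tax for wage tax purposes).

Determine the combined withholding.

1190.19

Wage Tax: taxable = 5995.00 − 740.00 − 4×210.00 = 4415.00
  621.32 + 39.19% × (4415.00 − 3300.00) = 621.32 + 39.19% × 1115.00 = 1058.29
Unemployment Insurance: 2.51% × 5255.00 = 131.90
Total: 1058.29 + 131.90 = 1190.19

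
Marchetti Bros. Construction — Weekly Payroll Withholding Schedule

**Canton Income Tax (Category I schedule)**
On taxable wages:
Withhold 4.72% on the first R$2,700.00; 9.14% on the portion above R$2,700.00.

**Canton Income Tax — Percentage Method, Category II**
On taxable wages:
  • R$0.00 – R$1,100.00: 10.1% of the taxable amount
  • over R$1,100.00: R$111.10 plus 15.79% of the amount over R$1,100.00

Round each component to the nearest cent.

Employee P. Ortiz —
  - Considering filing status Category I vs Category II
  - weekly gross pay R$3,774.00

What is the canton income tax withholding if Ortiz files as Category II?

R$533.32

Canton Income Tax (Category II): taxable = R$3,774.00
  R$111.10 + 15.79% × (R$3,774.00 − R$1,100.00) = R$111.10 + 15.79% × R$2,674.00 = R$533.32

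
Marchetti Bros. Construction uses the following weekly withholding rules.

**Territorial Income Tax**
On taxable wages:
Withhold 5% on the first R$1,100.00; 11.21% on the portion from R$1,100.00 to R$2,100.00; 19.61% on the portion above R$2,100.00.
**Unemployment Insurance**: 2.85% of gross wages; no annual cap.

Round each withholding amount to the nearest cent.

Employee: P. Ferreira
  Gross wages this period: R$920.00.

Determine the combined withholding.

R$72.22

Territorial Income Tax: taxable = R$920.00
  5% × R$920.00 = R$46.00
Unemployment Insurance: 2.85% × R$920.00 = R$26.22
Total: R$46.00 + R$26.22 = R$72.22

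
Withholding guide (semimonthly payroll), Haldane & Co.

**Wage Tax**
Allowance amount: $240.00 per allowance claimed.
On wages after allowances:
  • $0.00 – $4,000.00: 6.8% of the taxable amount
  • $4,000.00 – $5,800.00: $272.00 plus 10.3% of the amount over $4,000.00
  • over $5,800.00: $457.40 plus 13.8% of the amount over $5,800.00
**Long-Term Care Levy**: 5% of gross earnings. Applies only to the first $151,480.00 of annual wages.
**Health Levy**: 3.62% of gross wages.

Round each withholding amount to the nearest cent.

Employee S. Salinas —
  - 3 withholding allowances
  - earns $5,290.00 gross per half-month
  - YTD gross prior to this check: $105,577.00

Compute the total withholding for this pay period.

$786.71

Wage Tax: taxable = $5,290.00 − 3×$240.00 = $4,570.00
  $272.00 + 10.3% × ($4,570.00 − $4,000.00) = $272.00 + 10.3% × $570.00 = $330.71
Long-Term Care Levy: 5% × $5,290.00 = $264.50
Health Levy: 3.62% × $5,290.00 = $191.50
Total: $330.71 + $264.50 + $191.50 = $786.71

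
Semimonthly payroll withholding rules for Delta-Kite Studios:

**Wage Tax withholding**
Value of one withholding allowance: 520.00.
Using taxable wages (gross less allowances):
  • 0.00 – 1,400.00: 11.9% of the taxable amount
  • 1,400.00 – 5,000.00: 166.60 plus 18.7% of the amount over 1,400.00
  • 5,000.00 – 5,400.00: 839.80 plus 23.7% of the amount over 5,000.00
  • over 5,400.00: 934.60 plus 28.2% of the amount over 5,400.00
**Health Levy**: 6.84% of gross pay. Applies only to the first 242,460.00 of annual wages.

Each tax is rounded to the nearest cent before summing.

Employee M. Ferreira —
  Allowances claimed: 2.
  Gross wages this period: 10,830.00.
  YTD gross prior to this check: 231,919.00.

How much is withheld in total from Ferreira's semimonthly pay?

2,893.58

Wage Tax: taxable = 10,830.00 − 2×520.00 = 9,790.00
  934.60 + 28.2% × (9,790.00 − 5,400.00) = 934.60 + 28.2% × 4,390.00 = 2,172.58
Health Levy: cap 242,460.00 − YTD 231,919.00 = 10,541.00 subject; 6.84% × 10,541.00 = 721.00
Total: 2,172.58 + 721.00 = 2,893.58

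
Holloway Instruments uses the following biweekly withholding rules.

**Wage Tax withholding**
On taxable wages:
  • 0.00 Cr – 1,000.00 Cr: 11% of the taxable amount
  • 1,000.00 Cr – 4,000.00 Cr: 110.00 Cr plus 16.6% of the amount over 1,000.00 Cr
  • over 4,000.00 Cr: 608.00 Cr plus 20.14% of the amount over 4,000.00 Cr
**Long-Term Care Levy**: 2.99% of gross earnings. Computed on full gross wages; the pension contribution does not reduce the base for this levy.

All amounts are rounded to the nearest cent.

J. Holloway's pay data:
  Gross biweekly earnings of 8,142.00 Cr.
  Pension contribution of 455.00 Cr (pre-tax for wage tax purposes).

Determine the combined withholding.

1,594.01 Cr

Wage Tax: taxable = 8,142.00 Cr − 455.00 Cr = 7,687.00 Cr
  608.00 Cr + 20.14% × (7,687.00 Cr − 4,000.00 Cr) = 608.00 Cr + 20.14% × 3,687.00 Cr = 1,350.56 Cr
Long-Term Care Levy: 2.99% × 8,142.00 Cr = 243.45 Cr
Total: 1,350.56 Cr + 243.45 Cr = 1,594.01 Cr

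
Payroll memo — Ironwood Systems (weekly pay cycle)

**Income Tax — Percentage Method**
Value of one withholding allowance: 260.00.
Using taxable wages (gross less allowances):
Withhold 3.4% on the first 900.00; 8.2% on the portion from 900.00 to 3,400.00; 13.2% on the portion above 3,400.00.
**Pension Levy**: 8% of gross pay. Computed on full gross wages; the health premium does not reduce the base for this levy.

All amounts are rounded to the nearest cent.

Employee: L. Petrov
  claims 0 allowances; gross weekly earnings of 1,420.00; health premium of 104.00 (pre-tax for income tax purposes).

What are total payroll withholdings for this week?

Income Tax: taxable = 1,420.00 − 104.00 = 1,316.00
  30.60 + 8.2% × (1,316.00 − 900.00) = 30.60 + 8.2% × 416.00 = 64.71
Pension Levy: 8% × 1,420.00 = 113.60
Total: 64.71 + 113.60 = 178.31

178.31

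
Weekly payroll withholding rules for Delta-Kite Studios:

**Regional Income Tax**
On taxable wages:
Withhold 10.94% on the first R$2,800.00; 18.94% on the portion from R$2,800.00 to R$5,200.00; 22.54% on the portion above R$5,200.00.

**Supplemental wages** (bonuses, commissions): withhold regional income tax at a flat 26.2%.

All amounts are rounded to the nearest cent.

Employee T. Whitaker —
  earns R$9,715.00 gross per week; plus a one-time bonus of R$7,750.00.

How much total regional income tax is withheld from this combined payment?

Regional Income Tax: taxable = R$9,715.00
  R$760.88 + 22.54% × (R$9,715.00 − R$5,200.00) = R$760.88 + 22.54% × R$4,515.00 = R$1,778.56
Supplemental (26.2% flat on bonus): 26.2% × R$7,750.00 = R$2,030.50
Total regional income tax: R$1,778.56 + R$2,030.50 = R$3,809.06

R$3,809.06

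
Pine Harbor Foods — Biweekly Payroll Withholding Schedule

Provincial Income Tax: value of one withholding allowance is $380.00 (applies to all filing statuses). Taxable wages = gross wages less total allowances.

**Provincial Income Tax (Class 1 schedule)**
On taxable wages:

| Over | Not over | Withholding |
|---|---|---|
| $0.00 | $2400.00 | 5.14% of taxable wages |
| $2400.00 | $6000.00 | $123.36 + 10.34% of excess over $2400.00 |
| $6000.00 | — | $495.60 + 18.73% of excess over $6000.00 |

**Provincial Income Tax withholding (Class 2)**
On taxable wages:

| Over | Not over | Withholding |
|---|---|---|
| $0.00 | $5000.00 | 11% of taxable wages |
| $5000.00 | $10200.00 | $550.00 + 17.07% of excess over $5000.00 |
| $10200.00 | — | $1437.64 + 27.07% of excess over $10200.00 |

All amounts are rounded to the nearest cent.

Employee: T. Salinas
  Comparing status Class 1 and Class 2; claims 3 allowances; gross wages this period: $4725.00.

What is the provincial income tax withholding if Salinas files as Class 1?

$245.89

Provincial Income Tax (Class 1): taxable = $4725.00 − 3×$380.00 = $3585.00
  $123.36 + 10.34% × ($3585.00 − $2400.00) = $123.36 + 10.34% × $1185.00 = $245.89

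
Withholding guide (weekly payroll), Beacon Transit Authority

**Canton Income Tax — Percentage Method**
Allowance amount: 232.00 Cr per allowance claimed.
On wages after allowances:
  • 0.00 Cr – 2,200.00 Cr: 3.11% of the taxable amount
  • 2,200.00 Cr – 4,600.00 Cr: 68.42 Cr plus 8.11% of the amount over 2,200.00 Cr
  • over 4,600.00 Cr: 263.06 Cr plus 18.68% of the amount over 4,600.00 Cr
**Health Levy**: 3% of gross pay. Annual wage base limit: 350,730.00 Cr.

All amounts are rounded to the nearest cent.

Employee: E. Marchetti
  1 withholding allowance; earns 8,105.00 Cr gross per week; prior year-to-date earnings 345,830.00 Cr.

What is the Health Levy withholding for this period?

Health Levy: cap 350,730.00 Cr − YTD 345,830.00 Cr = 4,900.00 Cr subject; 3% × 4,900.00 Cr = 147.00 Cr

147.00 Cr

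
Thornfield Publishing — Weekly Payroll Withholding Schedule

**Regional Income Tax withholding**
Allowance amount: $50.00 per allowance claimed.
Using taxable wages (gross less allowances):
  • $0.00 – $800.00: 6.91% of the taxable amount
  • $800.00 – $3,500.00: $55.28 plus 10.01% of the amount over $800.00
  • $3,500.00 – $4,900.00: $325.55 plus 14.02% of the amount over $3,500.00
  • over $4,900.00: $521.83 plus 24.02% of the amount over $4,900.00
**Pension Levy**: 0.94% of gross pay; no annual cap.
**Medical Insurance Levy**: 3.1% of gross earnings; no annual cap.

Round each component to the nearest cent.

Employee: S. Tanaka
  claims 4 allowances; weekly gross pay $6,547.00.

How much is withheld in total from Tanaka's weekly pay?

$1,133.90

Regional Income Tax: taxable = $6,547.00 − 4×$50.00 = $6,347.00
  $521.83 + 24.02% × ($6,347.00 − $4,900.00) = $521.83 + 24.02% × $1,447.00 = $869.40
Pension Levy: 0.94% × $6,547.00 = $61.54
Medical Insurance Levy: 3.1% × $6,547.00 = $202.96
Total: $869.40 + $61.54 + $202.96 = $1,133.90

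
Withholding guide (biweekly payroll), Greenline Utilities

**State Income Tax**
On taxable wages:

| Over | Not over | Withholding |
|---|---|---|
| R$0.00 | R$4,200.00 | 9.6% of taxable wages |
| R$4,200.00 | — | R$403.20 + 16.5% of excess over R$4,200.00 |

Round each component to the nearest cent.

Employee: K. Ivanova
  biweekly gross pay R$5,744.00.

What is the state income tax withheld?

State Income Tax: taxable = R$5,744.00
  R$403.20 + 16.5% × (R$5,744.00 − R$4,200.00) = R$403.20 + 16.5% × R$1,544.00 = R$657.96

R$657.96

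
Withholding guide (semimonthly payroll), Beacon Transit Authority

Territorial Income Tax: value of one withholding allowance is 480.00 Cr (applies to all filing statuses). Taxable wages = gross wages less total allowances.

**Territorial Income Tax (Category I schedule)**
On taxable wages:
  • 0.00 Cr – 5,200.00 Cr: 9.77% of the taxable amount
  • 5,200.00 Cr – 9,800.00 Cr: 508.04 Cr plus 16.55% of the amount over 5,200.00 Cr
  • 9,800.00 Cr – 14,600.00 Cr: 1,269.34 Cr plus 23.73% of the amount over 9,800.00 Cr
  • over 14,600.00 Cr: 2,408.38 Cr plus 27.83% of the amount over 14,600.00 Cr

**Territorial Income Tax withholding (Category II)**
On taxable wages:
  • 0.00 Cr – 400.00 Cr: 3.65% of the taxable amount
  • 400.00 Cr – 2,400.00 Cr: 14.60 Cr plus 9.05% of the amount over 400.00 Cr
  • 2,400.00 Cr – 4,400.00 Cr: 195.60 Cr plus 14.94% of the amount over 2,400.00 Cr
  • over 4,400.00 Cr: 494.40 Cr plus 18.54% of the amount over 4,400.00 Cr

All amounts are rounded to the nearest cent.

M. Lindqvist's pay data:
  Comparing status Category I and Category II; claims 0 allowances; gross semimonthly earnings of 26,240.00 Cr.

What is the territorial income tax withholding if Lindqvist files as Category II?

4,543.54 Cr

Territorial Income Tax (Category II): taxable = 26,240.00 Cr
  494.40 Cr + 18.54% × (26,240.00 Cr − 4,400.00 Cr) = 494.40 Cr + 18.54% × 21,840.00 Cr = 4,543.54 Cr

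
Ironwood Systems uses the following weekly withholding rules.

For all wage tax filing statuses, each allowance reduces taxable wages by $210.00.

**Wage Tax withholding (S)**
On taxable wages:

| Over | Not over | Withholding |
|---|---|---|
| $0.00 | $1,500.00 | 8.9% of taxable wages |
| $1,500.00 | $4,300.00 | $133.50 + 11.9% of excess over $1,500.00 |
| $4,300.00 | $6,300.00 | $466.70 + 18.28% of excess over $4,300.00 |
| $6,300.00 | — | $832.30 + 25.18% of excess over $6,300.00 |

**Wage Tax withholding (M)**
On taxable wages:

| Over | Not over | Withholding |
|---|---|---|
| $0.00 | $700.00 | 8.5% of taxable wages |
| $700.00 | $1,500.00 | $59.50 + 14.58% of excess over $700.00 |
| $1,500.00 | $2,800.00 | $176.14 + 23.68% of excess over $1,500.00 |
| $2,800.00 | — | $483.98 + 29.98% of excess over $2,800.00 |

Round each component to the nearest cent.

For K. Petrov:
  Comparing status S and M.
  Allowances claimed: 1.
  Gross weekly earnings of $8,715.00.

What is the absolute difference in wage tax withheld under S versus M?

$806.82

Wage Tax (S): taxable = $8,715.00 − 1×$210.00 = $8,505.00
  $832.30 + 25.18% × ($8,505.00 − $6,300.00) = $832.30 + 25.18% × $2,205.00 = $1,387.52
Wage Tax (M): taxable = $8,715.00 − 1×$210.00 = $8,505.00
  $483.98 + 29.98% × ($8,505.00 − $2,800.00) = $483.98 + 29.98% × $5,705.00 = $2,194.34
Difference: |$1,387.52 − $2,194.34| = $806.82 (higher under M)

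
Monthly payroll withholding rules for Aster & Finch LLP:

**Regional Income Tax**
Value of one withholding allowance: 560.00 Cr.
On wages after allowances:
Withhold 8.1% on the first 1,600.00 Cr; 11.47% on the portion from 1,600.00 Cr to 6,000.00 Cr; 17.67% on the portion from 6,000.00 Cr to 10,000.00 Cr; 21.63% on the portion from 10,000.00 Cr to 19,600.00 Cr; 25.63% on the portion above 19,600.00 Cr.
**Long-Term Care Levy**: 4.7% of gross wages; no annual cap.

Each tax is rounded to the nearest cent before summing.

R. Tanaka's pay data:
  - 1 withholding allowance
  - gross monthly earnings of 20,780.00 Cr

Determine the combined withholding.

4,553.13 Cr

Regional Income Tax: taxable = 20,780.00 Cr − 1×560.00 Cr = 20,220.00 Cr
  3,417.56 Cr + 25.63% × (20,220.00 Cr − 19,600.00 Cr) = 3,417.56 Cr + 25.63% × 620.00 Cr = 3,576.47 Cr
Long-Term Care Levy: 4.7% × 20,780.00 Cr = 976.66 Cr
Total: 3,576.47 Cr + 976.66 Cr = 4,553.13 Cr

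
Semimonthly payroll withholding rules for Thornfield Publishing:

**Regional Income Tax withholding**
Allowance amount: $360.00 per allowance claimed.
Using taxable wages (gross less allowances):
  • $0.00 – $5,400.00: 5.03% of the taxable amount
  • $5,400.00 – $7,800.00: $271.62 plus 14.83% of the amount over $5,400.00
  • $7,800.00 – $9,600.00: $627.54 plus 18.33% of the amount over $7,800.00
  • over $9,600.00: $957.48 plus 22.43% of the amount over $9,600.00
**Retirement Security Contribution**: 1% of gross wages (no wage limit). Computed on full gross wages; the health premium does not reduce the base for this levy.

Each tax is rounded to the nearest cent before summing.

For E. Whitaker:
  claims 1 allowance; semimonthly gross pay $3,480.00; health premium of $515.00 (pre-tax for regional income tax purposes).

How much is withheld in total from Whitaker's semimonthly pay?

$165.83

Regional Income Tax: taxable = $3,480.00 − $515.00 − 1×$360.00 = $2,605.00
  5.03% × $2,605.00 = $131.03
Retirement Security Contribution: 1% × $3,480.00 = $34.80
Total: $131.03 + $34.80 = $165.83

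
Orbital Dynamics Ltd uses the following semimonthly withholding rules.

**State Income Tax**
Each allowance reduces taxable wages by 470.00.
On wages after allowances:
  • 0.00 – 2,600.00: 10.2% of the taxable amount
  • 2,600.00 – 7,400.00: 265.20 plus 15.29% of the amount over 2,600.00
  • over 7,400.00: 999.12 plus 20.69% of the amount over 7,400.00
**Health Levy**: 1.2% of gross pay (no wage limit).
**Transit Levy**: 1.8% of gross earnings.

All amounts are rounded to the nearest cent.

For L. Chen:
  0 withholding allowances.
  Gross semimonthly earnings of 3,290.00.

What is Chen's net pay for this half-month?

State Income Tax: taxable = 3,290.00
  265.20 + 15.29% × (3,290.00 − 2,600.00) = 265.20 + 15.29% × 690.00 = 370.70
Health Levy: 1.2% × 3,290.00 = 39.48
Transit Levy: 1.8% × 3,290.00 = 59.22
Total withheld: 370.70 + 39.48 + 59.22 = 469.40
Net pay: 3,290.00 − 469.40 = 2,820.60

2,820.60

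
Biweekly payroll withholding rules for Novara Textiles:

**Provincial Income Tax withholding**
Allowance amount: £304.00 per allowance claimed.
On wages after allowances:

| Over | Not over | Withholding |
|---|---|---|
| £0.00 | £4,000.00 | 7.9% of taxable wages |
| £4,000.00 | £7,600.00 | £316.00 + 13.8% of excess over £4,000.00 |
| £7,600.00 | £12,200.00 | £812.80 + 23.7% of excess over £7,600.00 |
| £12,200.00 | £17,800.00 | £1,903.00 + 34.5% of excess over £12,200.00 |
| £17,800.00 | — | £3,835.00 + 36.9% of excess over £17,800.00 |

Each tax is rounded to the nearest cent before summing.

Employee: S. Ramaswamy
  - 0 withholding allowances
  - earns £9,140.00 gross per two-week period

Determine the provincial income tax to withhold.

£1,177.78

Provincial Income Tax: taxable = £9,140.00
  £812.80 + 23.7% × (£9,140.00 − £7,600.00) = £812.80 + 23.7% × £1,540.00 = £1,177.78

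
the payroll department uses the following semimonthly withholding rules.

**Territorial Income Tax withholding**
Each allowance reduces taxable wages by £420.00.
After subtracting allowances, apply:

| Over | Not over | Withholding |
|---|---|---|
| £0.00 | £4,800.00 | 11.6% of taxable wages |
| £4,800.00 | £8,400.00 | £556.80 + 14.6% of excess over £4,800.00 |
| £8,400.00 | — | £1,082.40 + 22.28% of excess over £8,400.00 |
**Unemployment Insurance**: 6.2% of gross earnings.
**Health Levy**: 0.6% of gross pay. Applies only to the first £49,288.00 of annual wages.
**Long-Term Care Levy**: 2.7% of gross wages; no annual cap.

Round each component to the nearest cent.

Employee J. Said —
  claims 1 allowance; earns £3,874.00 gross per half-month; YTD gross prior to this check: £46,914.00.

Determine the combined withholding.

£759.69

Territorial Income Tax: taxable = £3,874.00 − 1×£420.00 = £3,454.00
  11.6% × £3,454.00 = £400.66
Unemployment Insurance: 6.2% × £3,874.00 = £240.19
Health Levy: cap £49,288.00 − YTD £46,914.00 = £2,374.00 subject; 0.6% × £2,374.00 = £14.24
Long-Term Care Levy: 2.7% × £3,874.00 = £104.60
Total: £400.66 + £240.19 + £14.24 + £104.60 = £759.69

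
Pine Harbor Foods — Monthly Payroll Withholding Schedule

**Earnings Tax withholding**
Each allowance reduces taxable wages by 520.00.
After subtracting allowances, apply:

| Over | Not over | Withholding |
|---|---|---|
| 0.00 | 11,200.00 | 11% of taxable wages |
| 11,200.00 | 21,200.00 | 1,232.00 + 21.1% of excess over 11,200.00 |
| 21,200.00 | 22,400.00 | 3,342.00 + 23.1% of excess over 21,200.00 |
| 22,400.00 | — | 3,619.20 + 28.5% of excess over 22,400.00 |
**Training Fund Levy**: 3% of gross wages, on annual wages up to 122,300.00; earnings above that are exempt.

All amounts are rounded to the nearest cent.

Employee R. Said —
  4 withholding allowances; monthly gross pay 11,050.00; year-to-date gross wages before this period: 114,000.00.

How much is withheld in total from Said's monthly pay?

1,235.70

Earnings Tax: taxable = 11,050.00 − 4×520.00 = 8,970.00
  11% × 8,970.00 = 986.70
Training Fund Levy: cap 122,300.00 − YTD 114,000.00 = 8,300.00 subject; 3% × 8,300.00 = 249.00
Total: 986.70 + 249.00 = 1,235.70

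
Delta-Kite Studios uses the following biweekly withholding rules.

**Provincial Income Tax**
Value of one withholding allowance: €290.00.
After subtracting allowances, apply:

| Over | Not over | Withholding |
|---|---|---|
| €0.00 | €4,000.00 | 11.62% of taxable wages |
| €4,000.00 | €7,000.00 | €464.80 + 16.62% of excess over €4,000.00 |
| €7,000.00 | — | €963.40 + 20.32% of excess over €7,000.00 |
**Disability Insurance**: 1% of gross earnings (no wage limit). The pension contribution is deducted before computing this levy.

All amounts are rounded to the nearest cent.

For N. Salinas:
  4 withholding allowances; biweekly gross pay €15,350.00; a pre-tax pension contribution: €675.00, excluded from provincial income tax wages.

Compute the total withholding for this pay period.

€2,434.00

Provincial Income Tax: taxable = €15,350.00 − €675.00 − 4×€290.00 = €13,515.00
  €963.40 + 20.32% × (€13,515.00 − €7,000.00) = €963.40 + 20.32% × €6,515.00 = €2,287.25
Disability Insurance: 1% × €14,675.00 = €146.75
Total: €2,287.25 + €146.75 = €2,434.00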